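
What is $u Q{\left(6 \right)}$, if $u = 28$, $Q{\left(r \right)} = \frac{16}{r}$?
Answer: $\frac{224}{3} \approx 74.667$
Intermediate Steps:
$u Q{\left(6 \right)} = 28 \cdot \frac{16}{6} = 28 \cdot 16 \cdot \frac{1}{6} = 28 \cdot \frac{8}{3} = \frac{224}{3}$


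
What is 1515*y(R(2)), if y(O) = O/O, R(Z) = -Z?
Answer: 1515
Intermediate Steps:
y(O) = 1
1515*y(R(2)) = 1515*1 = 1515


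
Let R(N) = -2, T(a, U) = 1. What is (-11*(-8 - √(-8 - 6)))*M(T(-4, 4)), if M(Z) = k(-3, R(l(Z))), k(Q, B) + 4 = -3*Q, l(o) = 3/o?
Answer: 440 + 55*I*√14 ≈ 440.0 + 205.79*I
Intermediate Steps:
k(Q, B) = -4 - 3*Q
M(Z) = 5 (M(Z) = -4 - 3*(-3) = -4 + 9 = 5)
(-11*(-8 - √(-8 - 6)))*M(T(-4, 4)) = -11*(-8 - √(-8 - 6))*5 = -11*(-8 - √(-14))*5 = -11*(-8 - I*√14)*5 = (88 + 11*I*√14)*5 = 440 + 55*I*√14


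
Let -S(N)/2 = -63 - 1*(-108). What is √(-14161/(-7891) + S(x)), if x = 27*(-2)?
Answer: I*√5492364839/7891 ≈ 9.3918*I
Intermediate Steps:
x = -54
S(N) = -90 (S(N) = -2*(-63 - 1*(-108)) = -2*(-63 + 108) = -2*45 = -90)
√(-14161/(-7891) + S(x)) = √(-14161/(-7891) - 90) = √(-14161*(-1/7891) - 90) = √(14161/7891 - 90) = √(-696029/7891) = I*√5492364839/7891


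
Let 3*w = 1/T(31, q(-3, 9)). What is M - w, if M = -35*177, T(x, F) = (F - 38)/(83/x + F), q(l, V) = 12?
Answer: -1152235/186 ≈ -6194.8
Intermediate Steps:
T(x, F) = (-38 + F)/(F + 83/x)
w = -35/186 (w = 1/(3*((31*(-38 + 12)/(83 + 12*31)))) = 1/(3*((31*(-26)/(83 + 372)))) = 1/(3*((31*(-26)/455))) = 1/(3*((31*(1/455)*(-26)))) = 1/(3*(-62/35)) = (⅓)*(-35/62) = -35/186 ≈ -0.18817)
M = -6195
M - w = -6195 - 1*(-35/186) = -6195 + 35/186 = -1152235/186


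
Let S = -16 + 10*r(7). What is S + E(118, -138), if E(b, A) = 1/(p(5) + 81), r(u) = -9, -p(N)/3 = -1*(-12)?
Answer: -4769/45 ≈ -105.98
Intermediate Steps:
p(N) = -36 (p(N) = -(-3)*(-12) = -3*12 = -36)
E(b, A) = 1/45 (E(b, A) = 1/(-36 + 81) = 1/45)
S = -106 (S = -16 + 10*(-9) = -16 - 90 = -106)
S + E(118, -138) = -106 + 1/45 = -4769/45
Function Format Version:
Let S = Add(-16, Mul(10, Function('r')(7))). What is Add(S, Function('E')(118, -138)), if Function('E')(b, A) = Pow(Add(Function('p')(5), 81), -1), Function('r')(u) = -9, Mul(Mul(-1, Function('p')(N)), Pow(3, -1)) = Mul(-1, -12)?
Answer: Rational(-4769, 45) ≈ -105.98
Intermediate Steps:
Function('p')(N) = -36 (Function('p')(N) = Mul(-3, Mul(-1, -12)) = Mul(-3, 12) = -36)
Function('E')(b, A) = Rational(1, 45) (Function('E')(b, A) = Pow(Add(-36, 81), -1) = Pow(45, -1) = Rational(1, 45))
S = -106 (S = Add(-16, Mul(10, -9)) = Add(-16, -90) = -106)
Add(S, Function('E')(118, -138)) = Add(-106, Rational(1, 45)) = Rational(-4769, 45)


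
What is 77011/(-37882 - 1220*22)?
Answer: -77011/64722 ≈ -1.1899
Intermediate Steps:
77011/(-37882 - 1220*22) = 77011/(-37882 - 1*26840) = 77011/(-37882 - 26840) = 77011/(-64722) = 77011*(-1/64722) = -77011/64722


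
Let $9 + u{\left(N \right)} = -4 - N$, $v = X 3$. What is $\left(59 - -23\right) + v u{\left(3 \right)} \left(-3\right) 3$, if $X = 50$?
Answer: $21682$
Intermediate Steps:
$v = 150$ ($v = 50 \cdot 3 = 150$)
$u{\left(N \right)} = -13 - N$ ($u{\left(N \right)} = -9 - \left(4 + N\right) = -13 - N$)
$\left(59 - -23\right) + v u{\left(3 \right)} \left(-3\right) 3 = \left(59 - -23\right) + 150 \left(-13 - 3\right) \left(-3\right) 3 = \left(59 + 23\right) + 150 \left(-13 - 3\right) \left(-3\right) 3 = 82 + 150 \left(-16\right) \left(-3\right) 3 = 82 + 150 \cdot 48 \cdot 3 = 82 + 150 \cdot 144 = 82 + 21600 = 21682$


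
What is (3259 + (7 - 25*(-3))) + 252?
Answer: 3593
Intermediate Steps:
(3259 + (7 - 25*(-3))) + 252 = (3259 + (7 + 75)) + 252 = (3259 + 82) + 252 = 3341 + 252 = 3593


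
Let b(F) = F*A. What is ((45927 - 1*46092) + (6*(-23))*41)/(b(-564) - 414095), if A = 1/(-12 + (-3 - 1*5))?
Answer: 29115/2070334 ≈ 0.014063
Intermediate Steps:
A = -1/20 (A = 1/(-12 + (-3 - 5)) = 1/(-12 - 8) = 1/(-20) = -1/20 ≈ -0.050000)
b(F) = -F/20 (b(F) = F*(-1/20) = -F/20)
((45927 - 1*46092) + (6*(-23))*41)/(b(-564) - 414095) = ((45927 - 1*46092) + (6*(-23))*41)/(-1/20*(-564) - 414095) = ((45927 - 46092) - 138*41)/(141/5 - 414095) = (-165 - 5658)/(-2070334/5) = -5823*(-5/2070334) = 29115/2070334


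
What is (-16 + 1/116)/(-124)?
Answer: 1855/14384 ≈ 0.12896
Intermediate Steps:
(-16 + 1/116)/(-124) = -(-16 + 1/116)/124 = -1/124*(-1855/116) = 1855/14384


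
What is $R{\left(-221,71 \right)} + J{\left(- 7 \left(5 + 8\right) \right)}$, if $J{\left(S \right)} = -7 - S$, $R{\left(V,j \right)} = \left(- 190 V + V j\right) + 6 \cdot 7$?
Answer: $26425$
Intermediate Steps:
$R{\left(V,j \right)} = 42 - 190 V + V j$ ($R{\left(V,j \right)} = \left(- 190 V + V j\right) + 42 = 42 - 190 V + V j$)
$R{\left(-221,71 \right)} + J{\left(- 7 \left(5 + 8\right) \right)} = \left(42 - -41990 - 15691\right) - \left(7 - 7 \left(5 + 8\right)\right) = \left(42 + 41990 - 15691\right) - \left(7 - 91\right) = 26341 - -84 = 26341 + \left(-7 + 91\right) = 26341 + 84 = 26425$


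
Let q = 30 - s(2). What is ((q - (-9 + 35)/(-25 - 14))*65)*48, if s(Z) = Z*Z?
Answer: 83200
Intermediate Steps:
s(Z) = Z**2
q = 26 (q = 30 - 1*2**2 = 30 - 1*4 = 30 - 4 = 26)
((q - (-9 + 35)/(-25 - 14))*65)*48 = ((26 - (-9 + 35)/(-25 - 14))*65)*48 = ((26 - 26/(-39))*65)*48 = ((26 - 26*(-1)/39)*65)*48 = ((26 - 1*(-2/3))*65)*48 = ((26 + 2/3)*65)*48 = ((80/3)*65)*48 = (5200/3)*48 = 83200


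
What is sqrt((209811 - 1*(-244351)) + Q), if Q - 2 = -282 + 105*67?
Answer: 3*sqrt(51213) ≈ 678.91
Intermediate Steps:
Q = 6755 (Q = 2 + (-282 + 105*67) = 2 + (-282 + 7035) = 2 + 6753 = 6755)
sqrt((209811 - 1*(-244351)) + Q) = sqrt((209811 - 1*(-244351)) + 6755) = sqrt((209811 + 244351) + 6755) = sqrt(454162 + 6755) = sqrt(460917) = 3*sqrt(51213)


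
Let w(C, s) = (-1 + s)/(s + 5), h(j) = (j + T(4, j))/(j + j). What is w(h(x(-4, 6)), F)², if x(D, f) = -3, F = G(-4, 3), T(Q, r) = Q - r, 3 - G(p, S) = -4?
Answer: ¼ ≈ 0.25000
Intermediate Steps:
G(p, S) = 7 (G(p, S) = 3 - 1*(-4) = 3 + 4 = 7)
F = 7
h(j) = 2/j (h(j) = (j + (4 - j))/(j + j) = 4/((2*j)) = 4*(1/(2*j)) = 2/j)
w(C, s) = (-1 + s)/(5 + s)
w(h(x(-4, 6)), F)² = ((-1 + 7)/(5 + 7))² = (6/12)² = ((1/12)*6)² = (½)² = ¼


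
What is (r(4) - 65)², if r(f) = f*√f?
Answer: 3249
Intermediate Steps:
r(f) = f^(3/2)
(r(4) - 65)² = (4^(3/2) - 65)² = (8 - 65)² = (-57)² = 3249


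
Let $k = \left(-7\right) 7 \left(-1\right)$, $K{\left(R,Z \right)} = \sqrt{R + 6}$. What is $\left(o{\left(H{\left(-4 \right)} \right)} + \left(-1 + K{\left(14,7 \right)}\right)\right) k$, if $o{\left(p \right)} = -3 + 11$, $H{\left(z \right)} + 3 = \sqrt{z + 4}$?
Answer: $343 + 98 \sqrt{5} \approx 562.13$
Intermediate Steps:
$K{\left(R,Z \right)} = \sqrt{6 + R}$
$H{\left(z \right)} = -3 + \sqrt{4 + z}$ ($H{\left(z \right)} = -3 + \sqrt{z + 4} = -3 + \sqrt{4 + z}$)
$k = 49$ ($k = \left(-49\right) \left(-1\right) = 49$)
$o{\left(p \right)} = 8$
$\left(o{\left(H{\left(-4 \right)} \right)} + \left(-1 + K{\left(14,7 \right)}\right)\right) k = \left(8 - \left(1 - \sqrt{6 + 14}\right)\right) 49 = \left(8 - \left(1 - \sqrt{20}\right)\right) 49 = \left(8 - \left(1 - 2 \sqrt{5}\right)\right) 49 = \left(7 + 2 \sqrt{5}\right) 49 = 343 + 98 \sqrt{5}$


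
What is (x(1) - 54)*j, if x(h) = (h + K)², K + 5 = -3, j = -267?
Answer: 1335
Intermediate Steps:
K = -8 (K = -5 - 3 = -8)
x(h) = (-8 + h)² (x(h) = (h - 8)² = (-8 + h)²)
(x(1) - 54)*j = ((-8 + 1)² - 54)*(-267) = ((-7)² - 54)*(-267) = (49 - 54)*(-267) = -5*(-267) = 1335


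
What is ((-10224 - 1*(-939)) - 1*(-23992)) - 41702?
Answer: -26995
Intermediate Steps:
((-10224 - 1*(-939)) - 1*(-23992)) - 41702 = ((-10224 + 939) + 23992) - 41702 = (-9285 + 23992) - 41702 = 14707 - 41702 = -26995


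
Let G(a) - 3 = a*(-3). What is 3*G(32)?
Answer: -279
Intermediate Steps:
G(a) = 3 - 3*a (G(a) = 3 + a*(-3) = 3 - 3*a)
3*G(32) = 3*(3 - 3*32) = 3*(3 - 96) = 3*(-93) = -279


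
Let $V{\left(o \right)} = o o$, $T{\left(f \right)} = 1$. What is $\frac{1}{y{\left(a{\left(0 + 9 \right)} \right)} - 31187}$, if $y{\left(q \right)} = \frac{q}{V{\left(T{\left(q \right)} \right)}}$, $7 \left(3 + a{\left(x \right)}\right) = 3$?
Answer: $- \frac{7}{218327} \approx -3.2062 \cdot 10^{-5}$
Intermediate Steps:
$V{\left(o \right)} = o^{2}$
$a{\left(x \right)} = - \frac{18}{7}$ ($a{\left(x \right)} = -3 + \frac{1}{7} \cdot 3 = -3 + \frac{3}{7} = - \frac{18}{7}$)
$y{\left(q \right)} = q$ ($y{\left(q \right)} = \frac{q}{1^{2}} = \frac{q}{1} = q 1 = q$)
$\frac{1}{y{\left(a{\left(0 + 9 \right)} \right)} - 31187} = \frac{1}{- \frac{18}{7} - 31187} = \frac{1}{- \frac{218327}{7}} = - \frac{7}{218327}$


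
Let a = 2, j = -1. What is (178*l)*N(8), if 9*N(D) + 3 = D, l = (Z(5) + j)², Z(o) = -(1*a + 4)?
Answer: 43610/9 ≈ 4845.6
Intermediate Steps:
Z(o) = -6 (Z(o) = -(1*2 + 4) = -(2 + 4) = -1*6 = -6)
l = 49 (l = (-6 - 1)² = (-7)² = 49)
N(D) = -⅓ + D/9
(178*l)*N(8) = (178*49)*(-⅓ + (⅑)*8) = 8722*(-⅓ + 8/9) = 8722*(5/9) = 43610/9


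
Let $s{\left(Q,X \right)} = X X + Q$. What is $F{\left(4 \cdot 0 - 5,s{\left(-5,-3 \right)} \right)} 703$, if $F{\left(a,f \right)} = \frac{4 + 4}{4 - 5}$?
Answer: $-5624$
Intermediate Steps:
$s{\left(Q,X \right)} = Q + X^{2}$ ($s{\left(Q,X \right)} = X^{2} + Q = Q + X^{2}$)
$F{\left(a,f \right)} = -8$ ($F{\left(a,f \right)} = \frac{8}{4 - 5} = \frac{8}{-1} = 8 \left(-1\right) = -8$)
$F{\left(4 \cdot 0 - 5,s{\left(-5,-3 \right)} \right)} 703 = \left(-8\right) 703 = -5624$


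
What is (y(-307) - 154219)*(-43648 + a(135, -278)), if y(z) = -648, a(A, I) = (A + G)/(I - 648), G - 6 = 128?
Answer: 6259463498839/926 ≈ 6.7597e+9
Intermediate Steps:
G = 134 (G = 6 + 128 = 134)
a(A, I) = (134 + A)/(-648 + I) (a(A, I) = (A + 134)/(I - 648) = (134 + A)/(-648 + I))
(y(-307) - 154219)*(-43648 + a(135, -278)) = (-648 - 154219)*(-43648 + (134 + 135)/(-648 - 278)) = -154867*(-43648 + 269/(-926)) = -154867*(-43648 - 1/926*269) = -154867*(-43648 - 269/926) = -154867*(-40418317/926) = 6259463498839/926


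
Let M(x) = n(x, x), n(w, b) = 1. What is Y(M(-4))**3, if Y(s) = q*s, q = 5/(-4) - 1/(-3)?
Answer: -1331/1728 ≈ -0.77025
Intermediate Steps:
M(x) = 1
q = -11/12 (q = 5*(-1/4) - 1*(-1/3) = -5/4 + 1/3 = -11/12 ≈ -0.91667)
Y(s) = -11*s/12
Y(M(-4))**3 = (-11/12*1)**3 = (-11/12)**3 = -1331/1728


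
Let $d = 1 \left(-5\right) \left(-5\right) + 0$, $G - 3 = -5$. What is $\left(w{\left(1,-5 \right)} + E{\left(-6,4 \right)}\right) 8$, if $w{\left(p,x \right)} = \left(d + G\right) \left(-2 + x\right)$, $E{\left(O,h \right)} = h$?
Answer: $-1256$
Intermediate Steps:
$G = -2$ ($G = 3 - 5 = -2$)
$d = 25$ ($d = \left(-5\right) \left(-5\right) + 0 = 25 + 0 = 25$)
$w{\left(p,x \right)} = -46 + 23 x$ ($w{\left(p,x \right)} = \left(25 - 2\right) \left(-2 + x\right) = 23 \left(-2 + x\right) = -46 + 23 x$)
$\left(w{\left(1,-5 \right)} + E{\left(-6,4 \right)}\right) 8 = \left(\left(-46 + 23 \left(-5\right)\right) + 4\right) 8 = \left(\left(-46 - 115\right) + 4\right) 8 = \left(-161 + 4\right) 8 = \left(-157\right) 8 = -1256$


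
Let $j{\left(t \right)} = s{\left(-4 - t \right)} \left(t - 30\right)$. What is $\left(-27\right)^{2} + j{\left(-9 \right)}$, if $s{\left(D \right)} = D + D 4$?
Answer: $-246$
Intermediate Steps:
$s{\left(D \right)} = 5 D$ ($s{\left(D \right)} = D + 4 D = 5 D$)
$j{\left(t \right)} = \left(-30 + t\right) \left(-20 - 5 t\right)$ ($j{\left(t \right)} = 5 \left(-4 - t\right) \left(t - 30\right) = \left(-20 - 5 t\right) \left(-30 + t\right) = \left(-30 + t\right) \left(-20 - 5 t\right)$)
$\left(-27\right)^{2} + j{\left(-9 \right)} = \left(-27\right)^{2} - 5 \left(-30 - 9\right) \left(4 - 9\right) = 729 - \left(-195\right) \left(-5\right) = 729 - 975 = -246$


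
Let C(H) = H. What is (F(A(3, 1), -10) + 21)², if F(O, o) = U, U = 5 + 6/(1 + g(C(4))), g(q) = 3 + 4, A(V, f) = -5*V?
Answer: 11449/16 ≈ 715.56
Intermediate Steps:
g(q) = 7
U = 23/4 (U = 5 + 6/(1 + 7) = 5 + 6/8 = 5 + 6*(⅛) = 5 + ¾ = 23/4 ≈ 5.7500)
F(O, o) = 23/4
(F(A(3, 1), -10) + 21)² = (23/4 + 21)² = (107/4)² = 11449/16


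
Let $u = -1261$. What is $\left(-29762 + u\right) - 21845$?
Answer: $-52868$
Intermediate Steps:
$\left(-29762 + u\right) - 21845 = \left(-29762 - 1261\right) - 21845 = -31023 - 21845 = -52868$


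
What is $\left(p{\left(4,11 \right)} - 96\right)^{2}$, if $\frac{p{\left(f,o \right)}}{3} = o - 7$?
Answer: $7056$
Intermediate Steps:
$p{\left(f,o \right)} = -21 + 3 o$ ($p{\left(f,o \right)} = 3 \left(o - 7\right) = 3 \left(-7 + o\right) = -21 + 3 o$)
$\left(p{\left(4,11 \right)} - 96\right)^{2} = \left(\left(-21 + 3 \cdot 11\right) - 96\right)^{2} = \left(\left(-21 + 33\right) - 96\right)^{2} = \left(12 - 96\right)^{2} = \left(-84\right)^{2} = 7056$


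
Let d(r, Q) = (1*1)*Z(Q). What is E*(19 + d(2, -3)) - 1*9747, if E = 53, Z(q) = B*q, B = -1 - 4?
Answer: -7945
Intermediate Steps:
B = -5
Z(q) = -5*q
d(r, Q) = -5*Q (d(r, Q) = (1*1)*(-5*Q) = 1*(-5*Q) = -5*Q)
E*(19 + d(2, -3)) - 1*9747 = 53*(19 - 5*(-3)) - 1*9747 = 53*(19 + 15) - 9747 = 53*34 - 9747 = 1802 - 9747 = -7945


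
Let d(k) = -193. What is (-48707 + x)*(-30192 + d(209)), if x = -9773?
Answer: 1776914800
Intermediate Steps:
(-48707 + x)*(-30192 + d(209)) = (-48707 - 9773)*(-30192 - 193) = -58480*(-30385) = 1776914800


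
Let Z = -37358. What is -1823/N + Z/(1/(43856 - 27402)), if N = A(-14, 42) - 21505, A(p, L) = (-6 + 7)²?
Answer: -13218262190305/21504 ≈ -6.1469e+8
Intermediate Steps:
A(p, L) = 1 (A(p, L) = 1² = 1)
N = -21504 (N = 1 - 21505 = -21504)
-1823/N + Z/(1/(43856 - 27402)) = -1823/(-21504) - 37358/(1/(43856 - 27402)) = -1823*(-1/21504) - 37358/(1/16454) = 1823/21504 - 37358/1/16454 = 1823/21504 - 37358*16454 = 1823/21504 - 614688532 = -13218262190305/21504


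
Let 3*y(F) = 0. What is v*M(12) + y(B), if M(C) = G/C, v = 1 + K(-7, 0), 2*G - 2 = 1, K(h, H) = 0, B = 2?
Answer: ⅛ ≈ 0.12500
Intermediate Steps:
G = 3/2 (G = 1 + (½)*1 = 1 + ½ = 3/2 ≈ 1.5000)
y(F) = 0 (y(F) = (⅓)*0 = 0)
v = 1 (v = 1 + 0 = 1)
M(C) = 3/(2*C)
v*M(12) + y(B) = 1*((3/2)/12) + 0 = 1*((3/2)*(1/12)) + 0 = 1*(⅛) + 0 = ⅛ + 0 = ⅛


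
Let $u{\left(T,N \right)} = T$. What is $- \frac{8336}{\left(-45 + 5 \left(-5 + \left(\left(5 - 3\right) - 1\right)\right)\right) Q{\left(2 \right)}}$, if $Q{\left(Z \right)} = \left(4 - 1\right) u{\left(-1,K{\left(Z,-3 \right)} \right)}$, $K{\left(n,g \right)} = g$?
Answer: $- \frac{8336}{195} \approx -42.749$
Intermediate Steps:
$Q{\left(Z \right)} = -3$ ($Q{\left(Z \right)} = \left(4 - 1\right) \left(-1\right) = 3 \left(-1\right) = -3$)
$- \frac{8336}{\left(-45 + 5 \left(-5 + \left(\left(5 - 3\right) - 1\right)\right)\right) Q{\left(2 \right)}} = - \frac{8336}{\left(-45 + 5 \left(-5 + \left(\left(5 - 3\right) - 1\right)\right)\right) \left(-3\right)} = - \frac{8336}{\left(-45 + 5 \left(-5 + \left(2 - 1\right)\right)\right) \left(-3\right)} = - \frac{8336}{\left(-45 + 5 \left(-5 + 1\right)\right) \left(-3\right)} = - \frac{8336}{\left(-45 + 5 \left(-4\right)\right) \left(-3\right)} = - \frac{8336}{\left(-45 - 20\right) \left(-3\right)} = - \frac{8336}{\left(-65\right) \left(-3\right)} = - \frac{8336}{195}$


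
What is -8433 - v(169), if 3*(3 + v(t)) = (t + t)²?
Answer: -139534/3 ≈ -46511.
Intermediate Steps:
v(t) = -3 + 4*t²/3 (v(t) = -3 + (t + t)²/3 = -3 + (2*t)²/3 = -3 + (4*t²)/3 = -3 + 4*t²/3)
-8433 - v(169) = -8433 - (-3 + (4/3)*169²) = -8433 - (-3 + (4/3)*28561) = -8433 - (-3 + 114244/3) = -8433 - 1*114235/3 = -8433 - 114235/3 = -139534/3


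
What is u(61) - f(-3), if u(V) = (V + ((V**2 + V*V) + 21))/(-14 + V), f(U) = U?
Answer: 7665/47 ≈ 163.09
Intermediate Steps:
u(V) = (21 + V + 2*V**2)/(-14 + V) (u(V) = (V + ((V**2 + V**2) + 21))/(-14 + V) = (V + (2*V**2 + 21))/(-14 + V) = (V + (21 + 2*V**2))/(-14 + V) = (21 + V + 2*V**2)/(-14 + V))
u(61) - f(-3) = (21 + 61 + 2*61**2)/(-14 + 61) - 1*(-3) = (21 + 61 + 2*3721)/47 + 3 = (21 + 61 + 7442)/47 + 3 = (1/47)*7524 + 3 = 7524/47 + 3 = 7665/47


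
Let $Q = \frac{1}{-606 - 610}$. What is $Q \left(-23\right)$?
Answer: $\frac{23}{1216} \approx 0.018914$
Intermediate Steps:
$Q = - \frac{1}{1216}$ ($Q = \frac{1}{-1216} = - \frac{1}{1216} \approx -0.00082237$)
$Q \left(-23\right) = \left(- \frac{1}{1216}\right) \left(-23\right) = \frac{23}{1216}$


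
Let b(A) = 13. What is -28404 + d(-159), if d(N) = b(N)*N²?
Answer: 300249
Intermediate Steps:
d(N) = 13*N²
-28404 + d(-159) = -28404 + 13*(-159)² = -28404 + 13*25281 = -28404 + 328653 = 300249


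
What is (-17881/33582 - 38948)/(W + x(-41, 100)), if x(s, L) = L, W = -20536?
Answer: 1307969617/686281752 ≈ 1.9059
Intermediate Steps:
(-17881/33582 - 38948)/(W + x(-41, 100)) = (-17881/33582 - 38948)/(-20536 + 100) = (-17881*1/33582 - 38948)/(-20436) = (-17881/33582 - 38948)*(-1/20436) = -1307969617/33582*(-1/20436) = 1307969617/686281752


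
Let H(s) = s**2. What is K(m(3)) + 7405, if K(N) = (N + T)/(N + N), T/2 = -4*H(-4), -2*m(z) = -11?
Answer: 162665/22 ≈ 7393.9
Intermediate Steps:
m(z) = 11/2 (m(z) = -1/2*(-11) = 11/2)
T = -128 (T = 2*(-4*(-4)**2) = 2*(-4*16) = 2*(-64) = -128)
K(N) = (-128 + N)/(2*N) (K(N) = (N - 128)/(N + N) = (-128 + N)/((2*N)) = (-128 + N)*(1/(2*N)) = (-128 + N)/(2*N))
K(m(3)) + 7405 = (-128 + 11/2)/(2*(11/2)) + 7405 = (1/2)*(2/11)*(-245/2) + 7405 = -245/22 + 7405 = 162665/22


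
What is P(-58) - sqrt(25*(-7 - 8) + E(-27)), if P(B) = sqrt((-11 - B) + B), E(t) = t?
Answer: I*(sqrt(11) - sqrt(402)) ≈ -16.733*I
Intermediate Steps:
P(B) = I*sqrt(11) (P(B) = sqrt(-11) = I*sqrt(11))
P(-58) - sqrt(25*(-7 - 8) + E(-27)) = I*sqrt(11) - sqrt(25*(-7 - 8) - 27) = I*sqrt(11) - sqrt(25*(-15) - 27) = I*sqrt(11) - sqrt(-375 - 27) = I*sqrt(11) - sqrt(-402) = I*sqrt(11) - I*sqrt(402)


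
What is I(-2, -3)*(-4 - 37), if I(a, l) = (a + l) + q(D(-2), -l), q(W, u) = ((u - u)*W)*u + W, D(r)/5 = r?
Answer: 615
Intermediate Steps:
D(r) = 5*r
q(W, u) = W (q(W, u) = (0*W)*u + W = 0*u + W = 0 + W = W)
I(a, l) = -10 + a + l (I(a, l) = (a + l) + 5*(-2) = (a + l) - 10 = -10 + a + l)
I(-2, -3)*(-4 - 37) = (-10 - 2 - 3)*(-4 - 37) = -15*(-41) = 615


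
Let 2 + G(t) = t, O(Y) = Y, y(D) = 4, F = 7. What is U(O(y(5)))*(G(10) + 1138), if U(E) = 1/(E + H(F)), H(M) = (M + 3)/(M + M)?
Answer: 2674/11 ≈ 243.09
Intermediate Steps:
H(M) = (3 + M)/(2*M) (H(M) = (3 + M)/((2*M)) = (3 + M)*(1/(2*M)) = (3 + M)/(2*M))
U(E) = 1/(5/7 + E) (U(E) = 1/(E + (½)*(3 + 7)/7) = 1/(E + (½)*(⅐)*10) = 1/(E + 5/7) = 1/(5/7 + E))
G(t) = -2 + t
U(O(y(5)))*(G(10) + 1138) = (7/(5 + 7*4))*((-2 + 10) + 1138) = (7/(5 + 28))*(8 + 1138) = (7/33)*1146 = 2674/11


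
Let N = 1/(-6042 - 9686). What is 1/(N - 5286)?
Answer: -15728/83138209 ≈ -0.00018918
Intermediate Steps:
N = -1/15728 (N = 1/(-15728) = -1/15728 ≈ -6.3581e-5)
1/(N - 5286) = 1/(-1/15728 - 5286) = 1/(-83138209/15728) = -15728/83138209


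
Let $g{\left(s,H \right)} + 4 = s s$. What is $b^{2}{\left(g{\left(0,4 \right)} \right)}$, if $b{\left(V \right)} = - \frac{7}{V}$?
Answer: $\frac{49}{16} \approx 3.0625$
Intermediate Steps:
$g{\left(s,H \right)} = -4 + s^{2}$ ($g{\left(s,H \right)} = -4 + s s = -4 + s^{2}$)
$b^{2}{\left(g{\left(0,4 \right)} \right)} = \left(- \frac{7}{-4 + 0^{2}}\right)^{2} = \left(- \frac{7}{-4 + 0}\right)^{2} = \left(- \frac{7}{-4}\right)^{2} = \left(\left(-7\right) \left(- \frac{1}{4}\right)\right)^{2} = \left(\frac{7}{4}\right)^{2} = \frac{49}{16}$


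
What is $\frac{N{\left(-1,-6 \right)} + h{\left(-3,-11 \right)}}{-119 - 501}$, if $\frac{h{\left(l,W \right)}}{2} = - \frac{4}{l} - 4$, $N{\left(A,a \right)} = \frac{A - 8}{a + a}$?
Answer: $\frac{11}{1488} \approx 0.0073925$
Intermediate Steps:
$N{\left(A,a \right)} = \frac{-8 + A}{2 a}$
$h{\left(l,W \right)} = -8 - \frac{8}{l}$ ($h{\left(l,W \right)} = 2 \left(- \frac{4}{l} - 4\right) = 2 \left(-4 - \frac{4}{l}\right) = -8 - \frac{8}{l}$)
$\frac{N{\left(-1,-6 \right)} + h{\left(-3,-11 \right)}}{-119 - 501} = \frac{\frac{-8 - 1}{2 \left(-6\right)} - \left(8 + \frac{8}{-3}\right)}{-119 - 501} = \frac{\frac{1}{2} \left(- \frac{1}{6}\right) \left(-9\right) - \frac{16}{3}}{-620} = \left(\frac{3}{4} + \left(-8 + \frac{8}{3}\right)\right) \left(- \frac{1}{620}\right) = \left(\frac{3}{4} - \frac{16}{3}\right) \left(- \frac{1}{620}\right) = \left(- \frac{55}{12}\right) \left(- \frac{1}{620}\right) = \frac{11}{1488}$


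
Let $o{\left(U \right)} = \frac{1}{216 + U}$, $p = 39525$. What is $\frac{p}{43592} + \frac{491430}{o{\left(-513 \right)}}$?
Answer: $- \frac{6362457678795}{43592} \approx -1.4595 \cdot 10^{8}$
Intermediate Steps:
$\frac{p}{43592} + \frac{491430}{o{\left(-513 \right)}} = \frac{39525}{43592} + \frac{491430}{\frac{1}{216 - 513}} = 39525 \cdot \frac{1}{43592} + \frac{491430}{\frac{1}{-297}} = \frac{39525}{43592} + \frac{491430}{- \frac{1}{297}} = \frac{39525}{43592} + 491430 \left(-297\right) = \frac{39525}{43592} - 145954710 = - \frac{6362457678795}{43592}$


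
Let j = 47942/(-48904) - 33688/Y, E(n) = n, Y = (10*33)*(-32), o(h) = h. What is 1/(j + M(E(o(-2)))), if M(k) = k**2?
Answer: 8069160/50108053 ≈ 0.16104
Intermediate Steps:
Y = -10560 (Y = 330*(-32) = -10560)
j = 17831413/8069160 (j = 47942/(-48904) - 33688/(-10560) = 47942*(-1/48904) - 33688*(-1/10560) = -23971/24452 + 4211/1320 = 17831413/8069160 ≈ 2.2098)
1/(j + M(E(o(-2)))) = 1/(17831413/8069160 + (-2)**2) = 1/(17831413/8069160 + 4) = 1/(50108053/8069160) = 8069160/50108053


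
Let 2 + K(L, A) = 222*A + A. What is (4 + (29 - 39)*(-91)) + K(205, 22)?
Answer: 5818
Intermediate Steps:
K(L, A) = -2 + 223*A (K(L, A) = -2 + (222*A + A) = -2 + 223*A)
(4 + (29 - 39)*(-91)) + K(205, 22) = (4 + (29 - 39)*(-91)) + (-2 + 223*22) = (4 - 10*(-91)) + (-2 + 4906) = (4 + 910) + 4904 = 914 + 4904 = 5818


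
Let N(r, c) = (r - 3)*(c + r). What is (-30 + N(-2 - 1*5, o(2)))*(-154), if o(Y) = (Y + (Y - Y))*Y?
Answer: 0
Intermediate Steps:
o(Y) = Y**2 (o(Y) = (Y + 0)*Y = Y*Y = Y**2)
N(r, c) = (-3 + r)*(c + r)
(-30 + N(-2 - 1*5, o(2)))*(-154) = (-30 + ((-2 - 1*5)**2 - 3*2**2 - 3*(-2 - 1*5) + 2**2*(-2 - 1*5)))*(-154) = (-30 + ((-2 - 5)**2 - 3*4 - 3*(-2 - 5) + 4*(-2 - 5)))*(-154) = (-30 + ((-7)**2 - 12 - 3*(-7) + 4*(-7)))*(-154) = (-30 + (49 - 12 + 21 - 28))*(-154) = (-30 + 30)*(-154) = 0*(-154) = 0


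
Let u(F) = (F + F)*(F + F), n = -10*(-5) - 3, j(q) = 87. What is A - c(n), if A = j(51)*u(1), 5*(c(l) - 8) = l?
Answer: 1653/5 ≈ 330.60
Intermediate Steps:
n = 47 (n = 50 - 3 = 47)
u(F) = 4*F**2 (u(F) = (2*F)*(2*F) = 4*F**2)
c(l) = 8 + l/5
A = 348 (A = 87*(4*1**2) = 87*(4*1) = 87*4 = 348)
A - c(n) = 348 - (8 + (1/5)*47) = 348 - (8 + 47/5) = 348 - 1*87/5 = 348 - 87/5 = 1653/5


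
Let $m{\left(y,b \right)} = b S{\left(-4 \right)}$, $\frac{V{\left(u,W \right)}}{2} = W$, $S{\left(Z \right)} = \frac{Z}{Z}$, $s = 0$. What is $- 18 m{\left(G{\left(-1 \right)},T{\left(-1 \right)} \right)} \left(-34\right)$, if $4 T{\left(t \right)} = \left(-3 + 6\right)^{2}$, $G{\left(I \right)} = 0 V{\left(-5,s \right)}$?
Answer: $1377$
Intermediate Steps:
$S{\left(Z \right)} = 1$
$V{\left(u,W \right)} = 2 W$
$G{\left(I \right)} = 0$ ($G{\left(I \right)} = 0 \cdot 2 \cdot 0 = 0 \cdot 0 = 0$)
$T{\left(t \right)} = \frac{9}{4}$ ($T{\left(t \right)} = \frac{\left(-3 + 6\right)^{2}}{4} = \frac{3^{2}}{4} = \frac{1}{4} \cdot 9 = \frac{9}{4}$)
$m{\left(y,b \right)} = b$ ($m{\left(y,b \right)} = b 1 = b$)
$- 18 m{\left(G{\left(-1 \right)},T{\left(-1 \right)} \right)} \left(-34\right) = \left(-18\right) \frac{9}{4} \left(-34\right) = \left(- \frac{81}{2}\right) \left(-34\right) = 1377$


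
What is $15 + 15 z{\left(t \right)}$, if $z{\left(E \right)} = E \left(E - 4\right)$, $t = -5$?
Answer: $690$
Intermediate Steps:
$z{\left(E \right)} = E \left(-4 + E\right)$
$15 + 15 z{\left(t \right)} = 15 + 15 \left(- 5 \left(-4 - 5\right)\right) = 15 + 15 \left(\left(-5\right) \left(-9\right)\right) = 15 + 15 \cdot 45 = 15 + 675 = 690$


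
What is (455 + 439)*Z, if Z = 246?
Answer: 219924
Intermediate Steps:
(455 + 439)*Z = (455 + 439)*246 = 894*246 = 219924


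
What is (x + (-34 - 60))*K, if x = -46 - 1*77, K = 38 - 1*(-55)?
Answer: -20181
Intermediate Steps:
K = 93 (K = 38 + 55 = 93)
x = -123 (x = -46 - 77 = -123)
(x + (-34 - 60))*K = (-123 + (-34 - 60))*93 = (-123 - 94)*93 = -217*93 = -20181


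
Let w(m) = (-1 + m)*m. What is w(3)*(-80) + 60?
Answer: -420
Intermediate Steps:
w(m) = m*(-1 + m)
w(3)*(-80) + 60 = (3*(-1 + 3))*(-80) + 60 = (3*2)*(-80) + 60 = 6*(-80) + 60 = -480 + 60 = -420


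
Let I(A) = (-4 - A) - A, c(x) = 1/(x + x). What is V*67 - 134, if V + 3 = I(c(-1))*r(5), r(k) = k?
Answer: -1340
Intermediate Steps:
c(x) = 1/(2*x)
I(A) = -4 - 2*A
V = -18 (V = -3 + (-4 - 1/(-1))*5 = -3 + (-4 - (-1))*5 = -3 + (-4 - 2*(-½))*5 = -3 + (-4 + 1)*5 = -3 - 3*5 = -3 - 15 = -18)
V*67 - 134 = -18*67 - 134 = -1206 - 134 = -1340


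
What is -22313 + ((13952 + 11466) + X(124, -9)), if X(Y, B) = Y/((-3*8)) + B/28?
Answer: 260359/84 ≈ 3099.5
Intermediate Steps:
X(Y, B) = -Y/24 + B/28 (X(Y, B) = Y/(-24) + B*(1/28) = Y*(-1/24) + B/28 = -Y/24 + B/28)
-22313 + ((13952 + 11466) + X(124, -9)) = -22313 + ((13952 + 11466) + (-1/24*124 + (1/28)*(-9))) = -22313 + (25418 + (-31/6 - 9/28)) = -22313 + (25418 - 461/84) = -22313 + 2134651/84 = 260359/84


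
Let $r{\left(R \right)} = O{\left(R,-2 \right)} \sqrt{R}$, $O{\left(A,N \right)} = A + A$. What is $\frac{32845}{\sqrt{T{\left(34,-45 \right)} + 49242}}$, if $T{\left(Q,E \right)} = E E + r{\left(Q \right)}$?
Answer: $\frac{32845}{\sqrt{51267 + 68 \sqrt{34}}} \approx 144.5$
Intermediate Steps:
$O{\left(A,N \right)} = 2 A$
$r{\left(R \right)} = 2 R^{\frac{3}{2}}$ ($r{\left(R \right)} = 2 R \sqrt{R} = 2 R^{\frac{3}{2}}$)
$T{\left(Q,E \right)} = E^{2} + 2 Q^{\frac{3}{2}}$ ($T{\left(Q,E \right)} = E E + 2 Q^{\frac{3}{2}} = E^{2} + 2 Q^{\frac{3}{2}}$)
$\frac{32845}{\sqrt{T{\left(34,-45 \right)} + 49242}} = \frac{32845}{\sqrt{\left(\left(-45\right)^{2} + 2 \cdot 34^{\frac{3}{2}}\right) + 49242}} = \frac{32845}{\sqrt{\left(2025 + 2 \cdot 34 \sqrt{34}\right) + 49242}} = \frac{32845}{\sqrt{\left(2025 + 68 \sqrt{34}\right) + 49242}} = \frac{32845}{\sqrt{51267 + 68 \sqrt{34}}}$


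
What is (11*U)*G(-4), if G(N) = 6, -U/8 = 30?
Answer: -15840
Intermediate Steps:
U = -240 (U = -8*30 = -240)
(11*U)*G(-4) = (11*(-240))*6 = -2640*6 = -15840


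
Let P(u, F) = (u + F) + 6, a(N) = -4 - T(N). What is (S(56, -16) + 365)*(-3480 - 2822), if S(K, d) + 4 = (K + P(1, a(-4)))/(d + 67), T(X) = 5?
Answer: -38788810/17 ≈ -2.2817e+6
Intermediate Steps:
a(N) = -9 (a(N) = -4 - 1*5 = -4 - 5 = -9)
P(u, F) = 6 + F + u (P(u, F) = (F + u) + 6 = 6 + F + u)
S(K, d) = -4 + (-2 + K)/(67 + d) (S(K, d) = -4 + (K + (6 - 9 + 1))/(d + 67) = -4 + (K - 2)/(67 + d) = -4 + (-2 + K)/(67 + d))
(S(56, -16) + 365)*(-3480 - 2822) = ((-270 + 56 - 4*(-16))/(67 - 16) + 365)*(-3480 - 2822) = ((-270 + 56 + 64)/51 + 365)*(-6302) = ((1/51)*(-150) + 365)*(-6302) = (-50/17 + 365)*(-6302) = (6155/17)*(-6302) = -38788810/17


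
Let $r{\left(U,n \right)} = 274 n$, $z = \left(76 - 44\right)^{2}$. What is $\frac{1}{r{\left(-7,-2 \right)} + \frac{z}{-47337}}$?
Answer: $- \frac{47337}{25941700} \approx -0.0018247$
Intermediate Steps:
$z = 1024$ ($z = 32^{2} = 1024$)
$\frac{1}{r{\left(-7,-2 \right)} + \frac{z}{-47337}} = \frac{1}{274 \left(-2\right) + \frac{1024}{-47337}} = \frac{1}{-548 + 1024 \left(- \frac{1}{47337}\right)} = \frac{1}{-548 - \frac{1024}{47337}} = \frac{1}{- \frac{25941700}{47337}} = - \frac{47337}{25941700}$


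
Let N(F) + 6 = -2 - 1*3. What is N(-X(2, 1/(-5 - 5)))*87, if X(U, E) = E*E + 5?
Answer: -957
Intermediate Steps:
X(U, E) = 5 + E**2 (X(U, E) = E**2 + 5 = 5 + E**2)
N(F) = -11 (N(F) = -6 + (-2 - 1*3) = -6 + (-2 - 3) = -6 - 5 = -11)
N(-X(2, 1/(-5 - 5)))*87 = -11*87 = -957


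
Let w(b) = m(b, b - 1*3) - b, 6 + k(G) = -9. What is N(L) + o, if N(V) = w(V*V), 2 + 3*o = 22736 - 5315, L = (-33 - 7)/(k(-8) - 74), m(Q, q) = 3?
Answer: 138042388/23763 ≈ 5809.1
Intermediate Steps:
k(G) = -15 (k(G) = -6 - 9 = -15)
L = 40/89 (L = (-33 - 7)/(-15 - 74) = -40/(-89) = -40*(-1/89) = 40/89 ≈ 0.44944)
w(b) = 3 - b
o = 17419/3 (o = -⅔ + (22736 - 5315)/3 = -⅔ + (⅓)*17421 = -⅔ + 5807 = 17419/3 ≈ 5806.3)
N(V) = 3 - V² (N(V) = 3 - V*V = 3 - V²)
N(L) + o = (3 - (40/89)²) + 17419/3 = (3 - 1*1600/7921) + 17419/3 = (3 - 1600/7921) + 17419/3 = 22163/7921 + 17419/3 = 138042388/23763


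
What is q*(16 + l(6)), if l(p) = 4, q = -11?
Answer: -220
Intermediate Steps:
q*(16 + l(6)) = -11*(16 + 4) = -11*20 = -220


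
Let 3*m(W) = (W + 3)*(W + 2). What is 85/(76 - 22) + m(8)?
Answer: 2065/54 ≈ 38.241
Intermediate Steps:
m(W) = (2 + W)*(3 + W)/3 (m(W) = ((W + 3)*(W + 2))/3 = ((3 + W)*(2 + W))/3 = ((2 + W)*(3 + W))/3 = (2 + W)*(3 + W)/3)
85/(76 - 22) + m(8) = 85/(76 - 22) + (2 + (⅓)*8² + (5/3)*8) = 85/54 + (2 + (⅓)*64 + 40/3) = 85*(1/54) + (2 + 64/3 + 40/3) = 85/54 + 110/3 = 2065/54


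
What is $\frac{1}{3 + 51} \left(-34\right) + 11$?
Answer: $\frac{280}{27} \approx 10.37$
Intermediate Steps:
$\frac{1}{3 + 51} \left(-34\right) + 11 = \frac{1}{54} \left(-34\right) + 11 = - \frac{17}{27} + 11 = \frac{280}{27}$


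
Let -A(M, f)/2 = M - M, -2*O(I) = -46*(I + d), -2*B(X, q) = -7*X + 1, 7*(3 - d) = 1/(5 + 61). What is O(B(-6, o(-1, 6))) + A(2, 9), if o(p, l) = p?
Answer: -98302/231 ≈ -425.55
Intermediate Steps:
d = 1385/462 (d = 3 - 1/(7*(5 + 61)) = 3 - 1/7/66 = 3 - 1/7*1/66 = 3 - 1/462 = 1385/462 ≈ 2.9978)
B(X, q) = -1/2 + 7*X/2 (B(X, q) = -(-7*X + 1)/2 = -(1 - 7*X)/2 = -1/2 + 7*X/2)
O(I) = 31855/462 + 23*I (O(I) = -(-23)*(I + 1385/462) = -(-23)*(1385/462 + I) = -(-31855/231 - 46*I)/2 = 31855/462 + 23*I)
A(M, f) = 0 (A(M, f) = -2*(M - M) = -2*0 = 0)
O(B(-6, o(-1, 6))) + A(2, 9) = (31855/462 + 23*(-1/2 + (7/2)*(-6))) + 0 = (31855/462 + 23*(-1/2 - 21)) + 0 = (31855/462 + 23*(-43/2)) + 0 = (31855/462 - 989/2) + 0 = -98302/231 + 0 = -98302/231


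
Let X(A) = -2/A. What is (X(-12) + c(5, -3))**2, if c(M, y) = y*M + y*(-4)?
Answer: 289/36 ≈ 8.0278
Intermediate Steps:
c(M, y) = -4*y + M*y (c(M, y) = M*y - 4*y = -4*y + M*y)
(X(-12) + c(5, -3))**2 = (-2/(-12) - 3*(-4 + 5))**2 = (-2*(-1/12) - 3*1)**2 = (1/6 - 3)**2 = (-17/6)**2 = 289/36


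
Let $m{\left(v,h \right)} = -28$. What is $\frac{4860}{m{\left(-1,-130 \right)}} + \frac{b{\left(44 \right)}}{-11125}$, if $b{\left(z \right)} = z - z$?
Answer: $- \frac{1215}{7} \approx -173.57$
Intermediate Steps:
$b{\left(z \right)} = 0$
$\frac{4860}{m{\left(-1,-130 \right)}} + \frac{b{\left(44 \right)}}{-11125} = \frac{4860}{-28} + \frac{0}{-11125} = 4860 \left(- \frac{1}{28}\right) + 0 \left(- \frac{1}{11125}\right) = - \frac{1215}{7} + 0 = - \frac{1215}{7}$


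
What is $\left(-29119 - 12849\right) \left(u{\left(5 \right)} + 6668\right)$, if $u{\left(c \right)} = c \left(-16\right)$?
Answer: $-276485184$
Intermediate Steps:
$u{\left(c \right)} = - 16 c$
$\left(-29119 - 12849\right) \left(u{\left(5 \right)} + 6668\right) = \left(-29119 - 12849\right) \left(\left(-16\right) 5 + 6668\right) = - 41968 \left(-80 + 6668\right) = \left(-41968\right) 6588 = -276485184$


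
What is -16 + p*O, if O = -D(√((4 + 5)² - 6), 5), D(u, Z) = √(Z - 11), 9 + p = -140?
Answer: -16 + 149*I*√6 ≈ -16.0 + 364.97*I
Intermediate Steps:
p = -149 (p = -9 - 140 = -149)
D(u, Z) = √(-11 + Z)
O = -I*√6 (O = -√(-11 + 5) = -√(-6) = -I*√6 ≈ -2.4495*I)
-16 + p*O = -16 - (-149)*I*√6 = -16 + 149*I*√6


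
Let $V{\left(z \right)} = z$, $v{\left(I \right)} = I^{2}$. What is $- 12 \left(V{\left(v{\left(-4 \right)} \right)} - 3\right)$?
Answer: $-156$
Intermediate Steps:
$- 12 \left(V{\left(v{\left(-4 \right)} \right)} - 3\right) = - 12 \left(\left(-4\right)^{2} - 3\right) = - 12 \left(16 - 3\right) = \left(-12\right) 13 = -156$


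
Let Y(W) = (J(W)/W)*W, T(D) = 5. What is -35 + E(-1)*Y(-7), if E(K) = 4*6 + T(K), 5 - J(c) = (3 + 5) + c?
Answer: 81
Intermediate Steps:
J(c) = -3 - c (J(c) = 5 - ((3 + 5) + c) = 5 - (8 + c) = 5 + (-8 - c) = -3 - c)
E(K) = 29 (E(K) = 4*6 + 5 = 24 + 5 = 29)
Y(W) = -3 - W (Y(W) = ((-3 - W)/W)*W = -3 - W)
-35 + E(-1)*Y(-7) = -35 + 29*(-3 - 1*(-7)) = -35 + 29*(-3 + 7) = -35 + 29*4 = -35 + 116 = 81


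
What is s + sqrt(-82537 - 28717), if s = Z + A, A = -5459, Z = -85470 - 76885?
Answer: -167814 + I*sqrt(111254) ≈ -1.6781e+5 + 333.55*I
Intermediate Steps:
Z = -162355
s = -167814 (s = -162355 - 5459 = -167814)
s + sqrt(-82537 - 28717) = -167814 + sqrt(-82537 - 28717) = -167814 + sqrt(-111254) = -167814 + I*sqrt(111254)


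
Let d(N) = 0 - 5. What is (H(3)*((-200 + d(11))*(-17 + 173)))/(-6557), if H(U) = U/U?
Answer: 31980/6557 ≈ 4.8772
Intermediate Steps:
d(N) = -5
H(U) = 1
(H(3)*((-200 + d(11))*(-17 + 173)))/(-6557) = (1*((-200 - 5)*(-17 + 173)))/(-6557) = (1*(-205*156))*(-1/6557) = (1*(-31980))*(-1/6557) = -31980*(-1/6557) = 31980/6557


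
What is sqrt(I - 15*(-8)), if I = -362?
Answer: 11*I*sqrt(2) ≈ 15.556*I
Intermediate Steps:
sqrt(I - 15*(-8)) = sqrt(-362 - 15*(-8)) = sqrt(-362 + 120) = sqrt(-242) = 11*I*sqrt(2)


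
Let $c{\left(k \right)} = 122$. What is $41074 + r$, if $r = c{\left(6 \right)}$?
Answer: $41196$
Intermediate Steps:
$r = 122$
$41074 + r = 41074 + 122 = 41196$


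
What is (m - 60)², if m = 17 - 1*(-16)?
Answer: 729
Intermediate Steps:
m = 33 (m = 17 + 16 = 33)
(m - 60)² = (33 - 60)² = (-27)² = 729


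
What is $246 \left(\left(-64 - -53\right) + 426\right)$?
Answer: $102090$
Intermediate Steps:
$246 \left(\left(-64 - -53\right) + 426\right) = 246 \left(\left(-64 + 53\right) + 426\right) = 246 \left(-11 + 426\right) = 246 \cdot 415 = 102090$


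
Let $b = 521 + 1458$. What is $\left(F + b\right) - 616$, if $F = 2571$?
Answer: $3934$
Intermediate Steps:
$b = 1979$
$\left(F + b\right) - 616 = \left(2571 + 1979\right) - 616 = 4550 - 616 = 3934$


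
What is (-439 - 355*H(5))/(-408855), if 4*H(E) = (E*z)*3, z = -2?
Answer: -4447/817710 ≈ -0.0054384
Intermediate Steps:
H(E) = -3*E/2 (H(E) = ((E*(-2))*3)/4 = (-2*E*3)/4 = (-6*E)/4 = -3*E/2)
(-439 - 355*H(5))/(-408855) = (-439 - (-1065)*5/2)/(-408855) = (-439 - 355*(-15/2))*(-1/408855) = (-439 + 5325/2)*(-1/408855) = (4447/2)*(-1/408855) = -4447/817710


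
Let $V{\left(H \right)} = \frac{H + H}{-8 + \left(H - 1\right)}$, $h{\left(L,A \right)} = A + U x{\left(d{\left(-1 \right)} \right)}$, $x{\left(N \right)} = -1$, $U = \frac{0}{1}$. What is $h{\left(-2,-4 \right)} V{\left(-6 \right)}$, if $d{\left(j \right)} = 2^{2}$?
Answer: $- \frac{16}{5} \approx -3.2$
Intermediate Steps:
$d{\left(j \right)} = 4$
$U = 0$ ($U = 0 \cdot 1 = 0$)
$h{\left(L,A \right)} = A$ ($h{\left(L,A \right)} = A + 0 \left(-1\right) = A + 0 = A$)
$V{\left(H \right)} = \frac{2 H}{-9 + H}$ ($V{\left(H \right)} = \frac{2 H}{-8 + \left(-1 + H\right)} = \frac{2 H}{-9 + H}$)
$h{\left(-2,-4 \right)} V{\left(-6 \right)} = - 4 \cdot 2 \left(-6\right) \frac{1}{-9 - 6} = - 4 \cdot 2 \left(-6\right) \frac{1}{-15} = - 4 \cdot 2 \left(-6\right) \left(- \frac{1}{15}\right) = \left(-4\right) \frac{4}{5} = - \frac{16}{5}$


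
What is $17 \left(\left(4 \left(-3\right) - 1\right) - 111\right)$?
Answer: $-2108$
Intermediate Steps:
$17 \left(\left(4 \left(-3\right) - 1\right) - 111\right) = 17 \left(\left(-12 - 1\right) - 111\right) = 17 \left(-13 - 111\right) = 17 \left(-124\right) = -2108$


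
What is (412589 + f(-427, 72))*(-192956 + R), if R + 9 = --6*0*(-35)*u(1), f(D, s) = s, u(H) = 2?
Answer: -79629129865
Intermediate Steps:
R = -9 (R = -9 - -6*0*(-35)*2 = -9 - 0*(-35)*2 = -9 - 0*2 = -9 - 1*0 = -9 + 0 = -9)
(412589 + f(-427, 72))*(-192956 + R) = (412589 + 72)*(-192956 - 9) = 412661*(-192965) = -79629129865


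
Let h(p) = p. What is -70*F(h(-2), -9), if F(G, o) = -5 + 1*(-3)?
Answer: 560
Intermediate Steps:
F(G, o) = -8 (F(G, o) = -5 - 3 = -8)
-70*F(h(-2), -9) = -70*(-8) = 560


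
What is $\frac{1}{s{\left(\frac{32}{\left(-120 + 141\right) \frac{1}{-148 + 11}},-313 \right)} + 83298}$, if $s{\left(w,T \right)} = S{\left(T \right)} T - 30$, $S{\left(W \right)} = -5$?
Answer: $\frac{1}{84833} \approx 1.1788 \cdot 10^{-5}$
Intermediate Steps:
$s{\left(w,T \right)} = -30 - 5 T$ ($s{\left(w,T \right)} = - 5 T - 30 = -30 - 5 T$)
$\frac{1}{s{\left(\frac{32}{\left(-120 + 141\right) \frac{1}{-148 + 11}},-313 \right)} + 83298} = \frac{1}{\left(-30 - -1565\right) + 83298} = \frac{1}{\left(-30 + 1565\right) + 83298} = \frac{1}{1535 + 83298} = \frac{1}{84833}$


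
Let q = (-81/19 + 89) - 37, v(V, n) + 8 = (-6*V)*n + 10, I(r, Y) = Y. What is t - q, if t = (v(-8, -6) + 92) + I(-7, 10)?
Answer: -4403/19 ≈ -231.74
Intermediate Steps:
v(V, n) = 2 - 6*V*n (v(V, n) = -8 + ((-6*V)*n + 10) = -8 + (-6*V*n + 10) = -8 + (10 - 6*V*n) = 2 - 6*V*n)
q = 907/19 (q = (-81*1/19 + 89) - 37 = (-81/19 + 89) - 37 = 1610/19 - 37 = 907/19 ≈ 47.737)
t = -184 (t = ((2 - 6*(-8)*(-6)) + 92) + 10 = ((2 - 288) + 92) + 10 = (-286 + 92) + 10 = -194 + 10 = -184)
t - q = -184 - 1*907/19 = -184 - 907/19 = -4403/19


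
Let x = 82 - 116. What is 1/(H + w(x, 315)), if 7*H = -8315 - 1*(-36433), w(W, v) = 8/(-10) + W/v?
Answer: 315/1265024 ≈ 0.00024901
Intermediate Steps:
x = -34
w(W, v) = -4/5 + W/v (w(W, v) = 8*(-1/10) + W/v = -4/5 + W/v)
H = 28118/7 (H = (-8315 - 1*(-36433))/7 = (-8315 + 36433)/7 = (1/7)*28118 = 28118/7 ≈ 4016.9)
1/(H + w(x, 315)) = 1/(28118/7 + (-4/5 - 34/315)) = 1/(28118/7 - 286/315) = 1/(1265024/315) = 315/1265024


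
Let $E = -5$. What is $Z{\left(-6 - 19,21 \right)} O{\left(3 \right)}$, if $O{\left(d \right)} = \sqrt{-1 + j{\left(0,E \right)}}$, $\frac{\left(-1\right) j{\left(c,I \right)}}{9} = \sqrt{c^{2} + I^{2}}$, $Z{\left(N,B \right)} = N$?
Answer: $- 25 i \sqrt{46} \approx - 169.56 i$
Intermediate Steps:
$j{\left(c,I \right)} = - 9 \sqrt{I^{2} + c^{2}}$ ($j{\left(c,I \right)} = - 9 \sqrt{c^{2} + I^{2}} = - 9 \sqrt{I^{2} + c^{2}}$)
$O{\left(d \right)} = i \sqrt{46}$ ($O{\left(d \right)} = \sqrt{-1 - 9 \sqrt{\left(-5\right)^{2} + 0^{2}}} = \sqrt{-1 - 9 \sqrt{25 + 0}} = \sqrt{-1 - 9 \sqrt{25}} = \sqrt{-1 - 45} = \sqrt{-46} = i \sqrt{46}$)
$Z{\left(-6 - 19,21 \right)} O{\left(3 \right)} = \left(-6 - 19\right) i \sqrt{46} = - 25 i \sqrt{46}$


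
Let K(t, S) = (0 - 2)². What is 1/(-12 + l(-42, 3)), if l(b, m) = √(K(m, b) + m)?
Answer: -12/137 - √7/137 ≈ -0.10690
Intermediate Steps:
K(t, S) = 4 (K(t, S) = (-2)² = 4)
l(b, m) = √(4 + m)
1/(-12 + l(-42, 3)) = 1/(-12 + √(4 + 3)) = 1/(-12 + √7)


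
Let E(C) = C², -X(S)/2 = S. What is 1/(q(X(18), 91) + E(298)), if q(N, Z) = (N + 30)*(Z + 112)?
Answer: 1/87586 ≈ 1.1417e-5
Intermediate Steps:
X(S) = -2*S
q(N, Z) = (30 + N)*(112 + Z)
1/(q(X(18), 91) + E(298)) = 1/((3360 + 30*91 + 112*(-2*18) - 2*18*91) + 298²) = 1/((3360 + 2730 + 112*(-36) - 36*91) + 88804) = 1/((3360 + 2730 - 4032 - 3276) + 88804) = 1/(-1218 + 88804) = 1/87586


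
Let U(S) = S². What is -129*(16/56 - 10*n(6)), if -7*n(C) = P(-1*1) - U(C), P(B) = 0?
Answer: 46182/7 ≈ 6597.4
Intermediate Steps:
n(C) = C²/7 (n(C) = -(0 - C²)/7 = -(-1)*C²/7 = C²/7)
-129*(16/56 - 10*n(6)) = -129*(16/56 - 10*6²/7) = -129*(16*(1/56) - 10*36/7) = -129*(2/7 - 10*36/7) = -129*(2/7 - 360/7) = -129*(-358/7) = 46182/7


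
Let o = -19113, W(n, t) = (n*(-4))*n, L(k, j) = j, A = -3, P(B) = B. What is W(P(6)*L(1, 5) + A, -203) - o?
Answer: 16197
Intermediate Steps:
W(n, t) = -4*n² (W(n, t) = (-4*n)*n = -4*n²)
W(P(6)*L(1, 5) + A, -203) - o = -4*(6*5 - 3)² - 1*(-19113) = -4*(30 - 3)² + 19113 = -4*27² + 19113 = -4*729 + 19113 = -2916 + 19113 = 16197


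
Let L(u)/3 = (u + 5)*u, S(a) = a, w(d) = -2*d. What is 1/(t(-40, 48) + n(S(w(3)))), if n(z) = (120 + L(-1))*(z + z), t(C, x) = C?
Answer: -1/1336 ≈ -0.00074850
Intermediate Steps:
L(u) = 3*u*(5 + u) (L(u) = 3*((u + 5)*u) = 3*((5 + u)*u) = 3*(u*(5 + u)) = 3*u*(5 + u))
n(z) = 216*z (n(z) = (120 + 3*(-1)*(5 - 1))*(z + z) = (120 + 3*(-1)*4)*(2*z) = (120 - 12)*(2*z) = 108*(2*z) = 216*z)
1/(t(-40, 48) + n(S(w(3)))) = 1/(-40 + 216*(-2*3)) = 1/(-40 + 216*(-6)) = 1/(-40 - 1296) = 1/(-1336) = -1/1336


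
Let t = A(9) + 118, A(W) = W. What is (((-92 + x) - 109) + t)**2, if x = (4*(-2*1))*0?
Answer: 5476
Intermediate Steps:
x = 0 (x = (4*(-2))*0 = -8*0 = 0)
t = 127 (t = 9 + 118 = 127)
(((-92 + x) - 109) + t)**2 = (((-92 + 0) - 109) + 127)**2 = ((-92 - 109) + 127)**2 = (-201 + 127)**2 = (-74)**2 = 5476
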